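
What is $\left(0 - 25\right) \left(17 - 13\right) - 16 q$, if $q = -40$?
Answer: $540$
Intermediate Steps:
$\left(0 - 25\right) \left(17 - 13\right) - 16 q = \left(0 - 25\right) \left(17 - 13\right) - -640 = \left(-25\right) 4 + 640 = -100 + 640 = 540$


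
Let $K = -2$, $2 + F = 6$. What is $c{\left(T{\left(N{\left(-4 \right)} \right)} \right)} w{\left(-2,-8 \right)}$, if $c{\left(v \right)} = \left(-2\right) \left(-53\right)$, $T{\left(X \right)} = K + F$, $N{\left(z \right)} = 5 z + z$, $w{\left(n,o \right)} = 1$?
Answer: $106$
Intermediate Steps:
$F = 4$ ($F = -2 + 6 = 4$)
$N{\left(z \right)} = 6 z$
$T{\left(X \right)} = 2$ ($T{\left(X \right)} = -2 + 4 = 2$)
$c{\left(v \right)} = 106$
$c{\left(T{\left(N{\left(-4 \right)} \right)} \right)} w{\left(-2,-8 \right)} = 106 \cdot 1 = 106$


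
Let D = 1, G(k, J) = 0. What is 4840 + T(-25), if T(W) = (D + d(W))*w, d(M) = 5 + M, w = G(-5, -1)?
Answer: 4840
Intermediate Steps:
w = 0
T(W) = 0 (T(W) = (1 + (5 + W))*0 = (6 + W)*0 = 0)
4840 + T(-25) = 4840 + 0 = 4840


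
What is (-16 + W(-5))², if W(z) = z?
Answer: 441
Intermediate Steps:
(-16 + W(-5))² = (-16 - 5)² = (-21)² = 441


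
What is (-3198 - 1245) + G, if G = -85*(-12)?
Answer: -3423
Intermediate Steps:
G = 1020
(-3198 - 1245) + G = (-3198 - 1245) + 1020 = -4443 + 1020 = -3423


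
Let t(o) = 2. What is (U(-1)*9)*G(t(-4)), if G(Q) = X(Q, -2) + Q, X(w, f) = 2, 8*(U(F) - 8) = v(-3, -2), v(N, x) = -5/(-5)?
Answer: 585/2 ≈ 292.50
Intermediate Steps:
v(N, x) = 1 (v(N, x) = -5*(-⅕) = 1)
U(F) = 65/8 (U(F) = 8 + (⅛)*1 = 8 + ⅛ = 65/8)
G(Q) = 2 + Q
(U(-1)*9)*G(t(-4)) = ((65/8)*9)*(2 + 2) = (585/8)*4 = 585/2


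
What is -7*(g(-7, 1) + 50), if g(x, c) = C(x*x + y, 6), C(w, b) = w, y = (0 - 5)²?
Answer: -868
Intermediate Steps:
y = 25 (y = (-5)² = 25)
g(x, c) = 25 + x² (g(x, c) = x*x + 25 = x² + 25 = 25 + x²)
-7*(g(-7, 1) + 50) = -7*((25 + (-7)²) + 50) = -7*((25 + 49) + 50) = -7*(74 + 50) = -7*124 = -868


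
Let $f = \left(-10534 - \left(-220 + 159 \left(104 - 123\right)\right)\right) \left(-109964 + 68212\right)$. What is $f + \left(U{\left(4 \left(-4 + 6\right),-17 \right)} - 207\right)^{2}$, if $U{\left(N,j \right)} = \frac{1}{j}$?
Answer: $\frac{88012120504}{289} \approx 3.0454 \cdot 10^{8}$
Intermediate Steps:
$f = 304497336$ ($f = \left(-10534 - \left(-220 + 159 \left(104 - 123\right)\right)\right) \left(-41752\right) = \left(-10534 + \left(220 - -3021\right)\right) \left(-41752\right) = \left(-10534 + \left(220 + 3021\right)\right) \left(-41752\right) = \left(-10534 + 3241\right) \left(-41752\right) = \left(-7293\right) \left(-41752\right) = 304497336$)
$f + \left(U{\left(4 \left(-4 + 6\right),-17 \right)} - 207\right)^{2} = 304497336 + \left(\frac{1}{-17} - 207\right)^{2} = 304497336 + \left(- \frac{1}{17} - 207\right)^{2} = 304497336 + \left(- \frac{3520}{17}\right)^{2} = 304497336 + \frac{12390400}{289} = \frac{88012120504}{289}$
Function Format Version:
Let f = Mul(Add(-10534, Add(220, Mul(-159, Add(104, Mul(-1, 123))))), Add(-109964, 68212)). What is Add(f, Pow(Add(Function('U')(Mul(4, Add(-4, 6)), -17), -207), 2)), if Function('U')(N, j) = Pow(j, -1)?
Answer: Rational(88012120504, 289) ≈ 3.0454e+8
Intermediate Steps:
f = 304497336 (f = Mul(Add(-10534, Add(220, Mul(-159, Add(104, -123)))), -41752) = Mul(Add(-10534, Add(220, Mul(-159, -19))), -41752) = Mul(Add(-10534, Add(220, 3021)), -41752) = Mul(Add(-10534, 3241), -41752) = Mul(-7293, -41752) = 304497336)
Add(f, Pow(Add(Function('U')(Mul(4, Add(-4, 6)), -17), -207), 2)) = Add(304497336, Pow(Add(Pow(-17, -1), -207), 2)) = Add(304497336, Pow(Add(Rational(-1, 17), -207), 2)) = Add(304497336, Pow(Rational(-3520, 17), 2)) = Add(304497336, Rational(12390400, 289)) = Rational(88012120504, 289)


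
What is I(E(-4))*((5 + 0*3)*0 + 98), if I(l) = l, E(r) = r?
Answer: -392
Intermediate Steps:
I(E(-4))*((5 + 0*3)*0 + 98) = -4*((5 + 0*3)*0 + 98) = -4*((5 + 0)*0 + 98) = -4*(5*0 + 98) = -4*(0 + 98) = -4*98 = -392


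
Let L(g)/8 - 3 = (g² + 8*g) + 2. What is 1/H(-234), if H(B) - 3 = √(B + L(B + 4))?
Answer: -3/408277 + √408286/408277 ≈ 0.0015577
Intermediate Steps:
L(g) = 40 + 8*g² + 64*g (L(g) = 24 + 8*((g² + 8*g) + 2) = 24 + 8*(2 + g² + 8*g) = 24 + (16 + 8*g² + 64*g) = 40 + 8*g² + 64*g)
H(B) = 3 + √(296 + 8*(4 + B)² + 65*B) (H(B) = 3 + √(B + (40 + 8*(B + 4)² + 64*(B + 4))) = 3 + √(B + (40 + 8*(4 + B)² + 64*(4 + B))) = 3 + √(B + (40 + 8*(4 + B)² + (256 + 64*B))) = 3 + √(B + (296 + 8*(4 + B)² + 64*B)) = 3 + √(296 + 8*(4 + B)² + 65*B))
1/H(-234) = 1/(3 + √(424 + 8*(-234)² + 129*(-234))) = 1/(3 + √(424 + 8*54756 - 30186)) = 1/(3 + √(424 + 438048 - 30186)) = 1/(3 + √408286)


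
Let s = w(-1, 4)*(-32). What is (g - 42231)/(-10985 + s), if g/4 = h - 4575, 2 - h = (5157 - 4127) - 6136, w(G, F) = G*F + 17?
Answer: 40099/11401 ≈ 3.5171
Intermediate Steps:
w(G, F) = 17 + F*G (w(G, F) = F*G + 17 = 17 + F*G)
s = -416 (s = (17 + 4*(-1))*(-32) = (17 - 4)*(-32) = 13*(-32) = -416)
h = 5108 (h = 2 - ((5157 - 4127) - 6136) = 2 - (1030 - 6136) = 2 - 1*(-5106) = 2 + 5106 = 5108)
g = 2132 (g = 4*(5108 - 4575) = 4*533 = 2132)
(g - 42231)/(-10985 + s) = (2132 - 42231)/(-10985 - 416) = -40099/(-11401) = -40099*(-1/11401) = 40099/11401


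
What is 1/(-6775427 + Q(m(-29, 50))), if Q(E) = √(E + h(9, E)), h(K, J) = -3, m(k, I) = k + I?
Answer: -6775427/45906411032311 - 3*√2/45906411032311 ≈ -1.4759e-7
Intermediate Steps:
m(k, I) = I + k
Q(E) = √(-3 + E) (Q(E) = √(E - 3) = √(-3 + E))
1/(-6775427 + Q(m(-29, 50))) = 1/(-6775427 + √(-3 + (50 - 29))) = 1/(-6775427 + √(-3 + 21)) = 1/(-6775427 + √18) = 1/(-6775427 + 3*√2)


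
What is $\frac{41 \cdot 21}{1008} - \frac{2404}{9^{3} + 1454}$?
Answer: $- \frac{25889}{104784} \approx -0.24707$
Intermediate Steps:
$\frac{41 \cdot 21}{1008} - \frac{2404}{9^{3} + 1454} = 861 \cdot \frac{1}{1008} - \frac{2404}{729 + 1454} = \frac{41}{48} - \frac{2404}{2183} = - \frac{25889}{104784}$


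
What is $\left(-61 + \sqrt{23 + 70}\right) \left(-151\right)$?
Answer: $9211 - 151 \sqrt{93} \approx 7754.8$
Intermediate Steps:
$\left(-61 + \sqrt{23 + 70}\right) \left(-151\right) = \left(-61 + \sqrt{93}\right) \left(-151\right) = 9211 - 151 \sqrt{93}$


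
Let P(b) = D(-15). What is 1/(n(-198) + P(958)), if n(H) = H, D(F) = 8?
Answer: -1/190 ≈ -0.0052632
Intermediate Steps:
P(b) = 8
1/(n(-198) + P(958)) = 1/(-198 + 8) = 1/(-190) = -1/190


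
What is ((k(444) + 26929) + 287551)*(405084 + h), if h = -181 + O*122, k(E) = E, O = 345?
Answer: 140768823532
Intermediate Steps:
h = 41909 (h = -181 + 345*122 = -181 + 42090 = 41909)
((k(444) + 26929) + 287551)*(405084 + h) = ((444 + 26929) + 287551)*(405084 + 41909) = (27373 + 287551)*446993 = 314924*446993 = 140768823532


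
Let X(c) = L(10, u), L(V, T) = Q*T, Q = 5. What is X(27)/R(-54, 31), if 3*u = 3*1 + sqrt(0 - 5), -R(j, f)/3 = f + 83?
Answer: -5/342 - 5*I*sqrt(5)/1026 ≈ -0.01462 - 0.010897*I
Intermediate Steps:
R(j, f) = -249 - 3*f (R(j, f) = -3*(f + 83) = -3*(83 + f) = -249 - 3*f)
u = 1 + I*sqrt(5)/3 (u = (3*1 + sqrt(0 - 5))/3 = (3 + sqrt(-5))/3 = (3 + I*sqrt(5))/3 = 1 + I*sqrt(5)/3 ≈ 1.0 + 0.74536*I)
L(V, T) = 5*T
X(c) = 5 + 5*I*sqrt(5)/3 (X(c) = 5*(1 + I*sqrt(5)/3) = 5 + 5*I*sqrt(5)/3)
X(27)/R(-54, 31) = (5 + 5*I*sqrt(5)/3)/(-249 - 3*31) = (5 + 5*I*sqrt(5)/3)/(-249 - 93) = (5 + 5*I*sqrt(5)/3)/(-342) = (5 + 5*I*sqrt(5)/3)*(-1/342) = -5/342 - 5*I*sqrt(5)/1026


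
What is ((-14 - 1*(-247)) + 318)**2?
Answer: 303601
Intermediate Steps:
((-14 - 1*(-247)) + 318)**2 = ((-14 + 247) + 318)**2 = (233 + 318)**2 = 551**2 = 303601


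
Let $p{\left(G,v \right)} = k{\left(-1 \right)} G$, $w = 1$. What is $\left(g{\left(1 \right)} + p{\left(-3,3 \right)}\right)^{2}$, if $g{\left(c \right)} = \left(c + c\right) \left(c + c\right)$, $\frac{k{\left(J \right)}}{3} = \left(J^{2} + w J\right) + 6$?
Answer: $2500$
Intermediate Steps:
$k{\left(J \right)} = 18 + 3 J + 3 J^{2}$ ($k{\left(J \right)} = 3 \left(\left(J^{2} + 1 J\right) + 6\right) = 3 \left(\left(J^{2} + J\right) + 6\right) = 3 \left(\left(J + J^{2}\right) + 6\right) = 3 \left(6 + J + J^{2}\right) = 18 + 3 J + 3 J^{2}$)
$p{\left(G,v \right)} = 18 G$ ($p{\left(G,v \right)} = \left(18 + 3 \left(-1\right) + 3 \left(-1\right)^{2}\right) G = \left(18 - 3 + 3 \cdot 1\right) G = \left(18 - 3 + 3\right) G = 18 G$)
$g{\left(c \right)} = 4 c^{2}$ ($g{\left(c \right)} = 2 c 2 c = 4 c^{2}$)
$\left(g{\left(1 \right)} + p{\left(-3,3 \right)}\right)^{2} = \left(4 \cdot 1^{2} + 18 \left(-3\right)\right)^{2} = \left(4 \cdot 1 - 54\right)^{2} = \left(4 - 54\right)^{2} = \left(-50\right)^{2} = 2500$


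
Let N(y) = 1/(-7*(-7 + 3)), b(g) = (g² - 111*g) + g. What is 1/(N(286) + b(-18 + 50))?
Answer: -28/69887 ≈ -0.00040065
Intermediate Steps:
b(g) = g² - 110*g
N(y) = 1/28 (N(y) = 1/(-7*(-4)) = 1/28)
1/(N(286) + b(-18 + 50)) = 1/(1/28 + (-18 + 50)*(-110 + (-18 + 50))) = 1/(1/28 + 32*(-110 + 32)) = 1/(1/28 + 32*(-78)) = 1/(1/28 - 2496) = 1/(-69887/28) = -28/69887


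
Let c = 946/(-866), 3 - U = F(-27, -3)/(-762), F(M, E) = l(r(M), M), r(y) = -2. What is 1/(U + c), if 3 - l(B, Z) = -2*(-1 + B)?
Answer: 109982/209371 ≈ 0.52530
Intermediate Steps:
l(B, Z) = 1 + 2*B (l(B, Z) = 3 - (-2)*(-1 + B) = 3 - (2 - 2*B) = 3 + (-2 + 2*B) = 1 + 2*B)
F(M, E) = -3 (F(M, E) = 1 + 2*(-2) = 1 - 4 = -3)
U = 761/254 (U = 3 - (-3)/(-762) = 3 - (-3)*(-1)/762 = 3 - 1*1/254 = 3 - 1/254 = 761/254 ≈ 2.9961)
c = -473/433 (c = 946*(-1/866) = -473/433 ≈ -1.0924)
1/(U + c) = 1/(761/254 - 473/433) = 1/(209371/109982) = 109982/209371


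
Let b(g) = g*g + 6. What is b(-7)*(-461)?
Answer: -25355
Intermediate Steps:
b(g) = 6 + g**2 (b(g) = g**2 + 6 = 6 + g**2)
b(-7)*(-461) = (6 + (-7)**2)*(-461) = (6 + 49)*(-461) = 55*(-461) = -25355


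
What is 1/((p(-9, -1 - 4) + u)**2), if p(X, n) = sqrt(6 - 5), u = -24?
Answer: 1/529 ≈ 0.0018904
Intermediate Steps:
p(X, n) = 1 (p(X, n) = sqrt(1) = 1)
1/((p(-9, -1 - 4) + u)**2) = 1/((1 - 24)**2) = 1/((-23)**2) = 1/529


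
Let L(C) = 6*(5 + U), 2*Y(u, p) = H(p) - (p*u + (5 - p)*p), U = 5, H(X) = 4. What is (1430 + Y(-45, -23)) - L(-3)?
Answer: 2353/2 ≈ 1176.5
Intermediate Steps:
Y(u, p) = 2 - p*u/2 - p*(5 - p)/2 (Y(u, p) = (4 - (p*u + (5 - p)*p))/2 = (4 - (p*u + p*(5 - p)))/2 = (4 + (-p*u - p*(5 - p)))/2 = (4 - p*u - p*(5 - p))/2 = 2 - p*u/2 - p*(5 - p)/2)
L(C) = 60 (L(C) = 6*(5 + 5) = 6*10 = 60)
(1430 + Y(-45, -23)) - L(-3) = (1430 + (2 + (1/2)*(-23)**2 - 5/2*(-23) - 1/2*(-23)*(-45))) - 1*60 = (1430 + (2 + (1/2)*529 + 115/2 - 1035/2)) - 60 = (1430 + (2 + 529/2 + 115/2 - 1035/2)) - 60 = (1430 - 387/2) - 60 = 2473/2 - 60 = 2353/2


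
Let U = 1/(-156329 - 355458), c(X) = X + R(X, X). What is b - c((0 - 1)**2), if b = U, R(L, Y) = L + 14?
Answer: -8188593/511787 ≈ -16.000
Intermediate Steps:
R(L, Y) = 14 + L
c(X) = 14 + 2*X (c(X) = X + (14 + X) = 14 + 2*X)
U = -1/511787 (U = 1/(-511787) = -1/511787 ≈ -1.9539e-6)
b = -1/511787 ≈ -1.9539e-6
b - c((0 - 1)**2) = -1/511787 - (14 + 2*(0 - 1)**2) = -1/511787 - (14 + 2*(-1)**2) = -1/511787 - (14 + 2*1) = -1/511787 - (14 + 2) = -1/511787 - 1*16 = -1/511787 - 16 = -8188593/511787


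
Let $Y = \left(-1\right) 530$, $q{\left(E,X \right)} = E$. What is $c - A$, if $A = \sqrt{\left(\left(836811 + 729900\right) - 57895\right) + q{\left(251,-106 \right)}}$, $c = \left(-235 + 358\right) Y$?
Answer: $-65190 - \sqrt{1509067} \approx -66419.0$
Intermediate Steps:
$Y = -530$
$c = -65190$ ($c = \left(-235 + 358\right) \left(-530\right) = 123 \left(-530\right) = -65190$)
$A = \sqrt{1509067}$ ($A = \sqrt{\left(\left(836811 + 729900\right) - 57895\right) + 251} = \sqrt{\left(1566711 - 57895\right) + 251} = \sqrt{1508816 + 251} = \sqrt{1509067} \approx 1228.4$)
$c - A = -65190 - \sqrt{1509067}$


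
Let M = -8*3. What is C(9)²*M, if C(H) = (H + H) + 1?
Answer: -8664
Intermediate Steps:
C(H) = 1 + 2*H (C(H) = 2*H + 1 = 1 + 2*H)
M = -24
C(9)²*M = (1 + 2*9)²*(-24) = (1 + 18)²*(-24) = 19²*(-24) = 361*(-24) = -8664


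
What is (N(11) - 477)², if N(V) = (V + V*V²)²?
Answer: 3241753437169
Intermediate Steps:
N(V) = (V + V³)²
(N(11) - 477)² = (11²*(1 + 11²)² - 477)² = (121*(1 + 121)² - 477)² = (121*122² - 477)² = (121*14884 - 477)² = (1800964 - 477)² = 1800487² = 3241753437169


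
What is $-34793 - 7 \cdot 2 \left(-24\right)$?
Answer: $-34457$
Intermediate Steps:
$-34793 - 7 \cdot 2 \left(-24\right) = -34793 - 14 \left(-24\right) = -34793 - -336 = -34793 + 336 = -34457$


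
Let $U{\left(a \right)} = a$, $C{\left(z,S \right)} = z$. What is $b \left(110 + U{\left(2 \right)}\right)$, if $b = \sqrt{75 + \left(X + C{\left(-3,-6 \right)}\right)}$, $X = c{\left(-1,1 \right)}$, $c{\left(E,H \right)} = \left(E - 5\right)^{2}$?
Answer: $672 \sqrt{3} \approx 1163.9$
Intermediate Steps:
$c{\left(E,H \right)} = \left(-5 + E\right)^{2}$
$X = 36$ ($X = \left(-5 - 1\right)^{2} = \left(-6\right)^{2} = 36$)
$b = 6 \sqrt{3}$ ($b = \sqrt{75 + \left(36 - 3\right)} = \sqrt{75 + 33} = \sqrt{108} = 6 \sqrt{3} \approx 10.392$)
$b \left(110 + U{\left(2 \right)}\right) = 6 \sqrt{3} \left(110 + 2\right) = 6 \sqrt{3} \cdot 112 = 672 \sqrt{3}$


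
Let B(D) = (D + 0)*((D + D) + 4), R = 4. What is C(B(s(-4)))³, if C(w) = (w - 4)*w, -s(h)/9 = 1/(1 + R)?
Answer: 9582162624/244140625 ≈ 39.249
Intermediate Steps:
s(h) = -9/5 (s(h) = -9/(1 + 4) = -9/5)
B(D) = D*(4 + 2*D) (B(D) = D*(2*D + 4) = D*(4 + 2*D))
C(w) = w*(-4 + w) (C(w) = (-4 + w)*w = w*(-4 + w))
C(B(s(-4)))³ = ((2*(-9/5)*(2 - 9/5))*(-4 + 2*(-9/5)*(2 - 9/5)))³ = ((2*(-9/5)*(⅕))*(-4 + 2*(-9/5)*(⅕)))³ = (-18*(-4 - 18/25)/25)³ = (-18/25*(-118/25))³ = (2124/625)³ = 9582162624/244140625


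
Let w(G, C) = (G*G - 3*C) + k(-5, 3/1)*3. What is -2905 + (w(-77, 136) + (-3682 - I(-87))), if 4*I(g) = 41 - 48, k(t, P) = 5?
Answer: -4197/4 ≈ -1049.3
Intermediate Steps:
I(g) = -7/4 (I(g) = (41 - 48)/4 = (1/4)*(-7) = -7/4)
w(G, C) = 15 + G**2 - 3*C (w(G, C) = (G*G - 3*C) + 5*3 = (G**2 - 3*C) + 15 = 15 + G**2 - 3*C)
-2905 + (w(-77, 136) + (-3682 - I(-87))) = -2905 + ((15 + (-77)**2 - 3*136) + (-3682 - 1*(-7/4))) = -2905 + ((15 + 5929 - 408) + (-3682 + 7/4)) = -2905 + (5536 - 14721/4) = -2905 + 7423/4 = -4197/4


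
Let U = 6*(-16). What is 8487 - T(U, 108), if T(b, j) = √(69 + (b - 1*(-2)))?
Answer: 8487 - 5*I ≈ 8487.0 - 5.0*I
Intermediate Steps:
U = -96
T(b, j) = √(71 + b) (T(b, j) = √(69 + (b + 2)) = √(69 + (2 + b)) = √(71 + b))
8487 - T(U, 108) = 8487 - √(71 - 96) = 8487 - √(-25) = 8487 - 5*I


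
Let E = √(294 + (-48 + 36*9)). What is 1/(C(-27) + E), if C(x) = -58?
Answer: -29/1397 - √570/2794 ≈ -0.029304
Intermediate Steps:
E = √570 (E = √(294 + (-48 + 324)) = √(294 + 276) = √570 ≈ 23.875)
1/(C(-27) + E) = 1/(-58 + √570)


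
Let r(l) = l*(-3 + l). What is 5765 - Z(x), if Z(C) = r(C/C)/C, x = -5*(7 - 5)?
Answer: 28824/5 ≈ 5764.8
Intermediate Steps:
x = -10 (x = -5*2 = -10)
Z(C) = -2/C (Z(C) = ((C/C)*(-3 + C/C))/C = (1*(-3 + 1))/C = (1*(-2))/C = -2/C)
5765 - Z(x) = 5765 - (-2)/(-10) = 5765 - (-2)*(-1)/10 = 5765 - 1*⅕ = 5765 - ⅕ = 28824/5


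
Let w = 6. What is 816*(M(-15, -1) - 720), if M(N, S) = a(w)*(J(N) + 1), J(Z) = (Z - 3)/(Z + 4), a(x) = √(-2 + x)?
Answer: -6415392/11 ≈ -5.8322e+5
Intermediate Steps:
J(Z) = (-3 + Z)/(4 + Z)
M(N, S) = 2 + 2*(-3 + N)/(4 + N) (M(N, S) = √(-2 + 6)*((-3 + N)/(4 + N) + 1) = √4*(1 + (-3 + N)/(4 + N)) = 2*(1 + (-3 + N)/(4 + N)) = 2 + 2*(-3 + N)/(4 + N))
816*(M(-15, -1) - 720) = 816*(2*(1 + 2*(-15))/(4 - 15) - 720) = 816*(2*(1 - 30)/(-11) - 720) = 816*(2*(-1/11)*(-29) - 720) = 816*(58/11 - 720) = 816*(-7862/11) = -6415392/11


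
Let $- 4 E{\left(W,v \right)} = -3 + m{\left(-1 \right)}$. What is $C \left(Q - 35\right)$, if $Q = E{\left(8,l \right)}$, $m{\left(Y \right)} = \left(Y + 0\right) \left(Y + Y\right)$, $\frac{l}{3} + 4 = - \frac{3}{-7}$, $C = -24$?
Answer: $834$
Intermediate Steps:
$l = - \frac{75}{7}$ ($l = -12 + 3 \left(- \frac{3}{-7}\right) = -12 + 3 \left(\left(-3\right) \left(- \frac{1}{7}\right)\right) = -12 + 3 \cdot \frac{3}{7} = -12 + \frac{9}{7} = - \frac{75}{7} \approx -10.714$)
$m{\left(Y \right)} = 2 Y^{2}$ ($m{\left(Y \right)} = Y 2 Y = 2 Y^{2}$)
$E{\left(W,v \right)} = \frac{1}{4}$ ($E{\left(W,v \right)} = - \frac{-3 + 2 \left(-1\right)^{2}}{4} = - \frac{-3 + 2 \cdot 1}{4} = - \frac{-3 + 2}{4} = \left(- \frac{1}{4}\right) \left(-1\right) = \frac{1}{4}$)
$Q = \frac{1}{4} \approx 0.25$
$C \left(Q - 35\right) = - 24 \left(\frac{1}{4} - 35\right) = \left(-24\right) \left(- \frac{139}{4}\right) = 834$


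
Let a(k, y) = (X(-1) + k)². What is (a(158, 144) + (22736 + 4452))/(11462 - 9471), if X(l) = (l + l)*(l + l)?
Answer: 53432/1991 ≈ 26.837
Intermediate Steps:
X(l) = 4*l² (X(l) = (2*l)*(2*l) = 4*l²)
a(k, y) = (4 + k)² (a(k, y) = (4*(-1)² + k)² = (4*1 + k)² = (4 + k)²)
(a(158, 144) + (22736 + 4452))/(11462 - 9471) = ((4 + 158)² + (22736 + 4452))/(11462 - 9471) = (162² + 27188)/1991 = (26244 + 27188)*(1/1991) = 53432*(1/1991) = 53432/1991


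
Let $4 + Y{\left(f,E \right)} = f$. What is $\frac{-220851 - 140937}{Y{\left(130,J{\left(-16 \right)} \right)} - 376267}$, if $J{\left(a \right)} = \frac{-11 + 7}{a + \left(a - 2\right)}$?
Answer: $\frac{361788}{376141} \approx 0.96184$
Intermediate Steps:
$J{\left(a \right)} = - \frac{4}{-2 + 2 a}$ ($J{\left(a \right)} = - \frac{4}{a + \left(-2 + a\right)} = - \frac{4}{-2 + 2 a}$)
$Y{\left(f,E \right)} = -4 + f$
$\frac{-220851 - 140937}{Y{\left(130,J{\left(-16 \right)} \right)} - 376267} = \frac{-220851 - 140937}{\left(-4 + 130\right) - 376267} = - \frac{361788}{126 - 376267} = - \frac{361788}{-376141} = \left(-361788\right) \left(- \frac{1}{376141}\right) = \frac{361788}{376141}$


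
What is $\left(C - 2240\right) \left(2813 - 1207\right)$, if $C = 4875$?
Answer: $4231810$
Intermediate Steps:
$\left(C - 2240\right) \left(2813 - 1207\right) = \left(4875 - 2240\right) \left(2813 - 1207\right) = 2635 \left(2813 - 1207\right) = 2635 \cdot 1606 = 4231810$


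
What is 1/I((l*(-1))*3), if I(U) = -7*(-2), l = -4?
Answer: 1/14 ≈ 0.071429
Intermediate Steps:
I(U) = 14
1/I((l*(-1))*3) = 1/14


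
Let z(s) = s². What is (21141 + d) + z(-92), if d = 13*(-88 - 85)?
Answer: 27356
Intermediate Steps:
d = -2249 (d = 13*(-173) = -2249)
(21141 + d) + z(-92) = (21141 - 2249) + (-92)² = 18892 + 8464 = 27356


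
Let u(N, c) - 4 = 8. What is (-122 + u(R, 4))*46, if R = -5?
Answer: -5060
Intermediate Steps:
u(N, c) = 12 (u(N, c) = 4 + 8 = 12)
(-122 + u(R, 4))*46 = (-122 + 12)*46 = -110*46 = -5060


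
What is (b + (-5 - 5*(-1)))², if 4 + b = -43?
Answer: 2209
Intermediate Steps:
b = -47 (b = -4 - 43 = -47)
(b + (-5 - 5*(-1)))² = (-47 + (-5 - 5*(-1)))² = (-47 + (-5 + 5))² = (-47 + 0)² = (-47)² = 2209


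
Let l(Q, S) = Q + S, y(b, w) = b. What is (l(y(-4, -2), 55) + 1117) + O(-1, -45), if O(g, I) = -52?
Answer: 1116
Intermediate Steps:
(l(y(-4, -2), 55) + 1117) + O(-1, -45) = ((-4 + 55) + 1117) - 52 = (51 + 1117) - 52 = 1168 - 52 = 1116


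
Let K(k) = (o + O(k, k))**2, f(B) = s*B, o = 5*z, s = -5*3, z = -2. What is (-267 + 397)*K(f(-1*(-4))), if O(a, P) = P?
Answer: 637000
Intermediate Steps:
s = -15
o = -10 (o = 5*(-2) = -10)
f(B) = -15*B
K(k) = (-10 + k)**2
(-267 + 397)*K(f(-1*(-4))) = (-267 + 397)*(-10 - (-15)*(-4))**2 = 130*(-10 - 15*4)**2 = 130*(-10 - 60)**2 = 130*(-70)**2 = 130*4900 = 637000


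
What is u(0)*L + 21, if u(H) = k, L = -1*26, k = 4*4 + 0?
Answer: -395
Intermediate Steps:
k = 16 (k = 16 + 0 = 16)
L = -26
u(H) = 16
u(0)*L + 21 = 16*(-26) + 21 = -416 + 21 = -395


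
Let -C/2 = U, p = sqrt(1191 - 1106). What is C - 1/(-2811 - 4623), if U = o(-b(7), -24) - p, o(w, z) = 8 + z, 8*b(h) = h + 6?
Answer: 237889/7434 + 2*sqrt(85) ≈ 50.439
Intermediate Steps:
b(h) = 3/4 + h/8 (b(h) = (h + 6)/8 = (6 + h)/8 = 3/4 + h/8)
p = sqrt(85) ≈ 9.2195
U = -16 - sqrt(85) (U = (8 - 24) - sqrt(85) = -16 - sqrt(85) ≈ -25.220)
C = 32 + 2*sqrt(85) (C = -2*(-16 - sqrt(85)) = 32 + 2*sqrt(85) ≈ 50.439)
C - 1/(-2811 - 4623) = (32 + 2*sqrt(85)) - 1/(-2811 - 4623) = (32 + 2*sqrt(85)) - 1/(-7434) = (32 + 2*sqrt(85)) - 1*(-1/7434) = (32 + 2*sqrt(85)) + 1/7434 = 237889/7434 + 2*sqrt(85)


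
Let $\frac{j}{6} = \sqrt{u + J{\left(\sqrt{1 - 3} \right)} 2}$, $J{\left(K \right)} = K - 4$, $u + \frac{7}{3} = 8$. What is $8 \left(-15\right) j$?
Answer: $- 240 \sqrt{-21 + 18 i \sqrt{2}} \approx -587.88 - 1247.1 i$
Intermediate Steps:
$u = \frac{17}{3}$ ($u = - \frac{7}{3} + 8 = \frac{17}{3} \approx 5.6667$)
$J{\left(K \right)} = -4 + K$
$j = 6 \sqrt{- \frac{7}{3} + 2 i \sqrt{2}}$ ($j = 6 \sqrt{\frac{17}{3} + \left(-4 + \sqrt{1 - 3}\right) 2} = 6 \sqrt{\frac{17}{3} + \left(-4 + \sqrt{-2}\right) 2} = 6 \sqrt{\frac{17}{3} + \left(-4 + i \sqrt{2}\right) 2} = 6 \sqrt{\frac{17}{3} - \left(8 - 2 i \sqrt{2}\right)} = 6 \sqrt{- \frac{7}{3} + 2 i \sqrt{2}} \approx 4.899 + 10.392 i$)
$8 \left(-15\right) j = 8 \left(-15\right) 2 \sqrt{-21 + 18 i \sqrt{2}} = - 120 \cdot 2 \sqrt{-21 + 18 i \sqrt{2}} = - 240 \sqrt{-21 + 18 i \sqrt{2}}$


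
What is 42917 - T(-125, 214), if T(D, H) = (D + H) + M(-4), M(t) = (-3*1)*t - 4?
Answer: 42820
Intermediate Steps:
M(t) = -4 - 3*t (M(t) = -3*t - 4 = -4 - 3*t)
T(D, H) = 8 + D + H (T(D, H) = (D + H) + (-4 - 3*(-4)) = (D + H) + (-4 + 12) = (D + H) + 8 = 8 + D + H)
42917 - T(-125, 214) = 42917 - (8 - 125 + 214) = 42917 - 1*97 = 42917 - 97 = 42820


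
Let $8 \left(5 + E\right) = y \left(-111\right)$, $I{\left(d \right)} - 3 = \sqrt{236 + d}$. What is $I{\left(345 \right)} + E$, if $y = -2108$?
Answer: $\frac{58493}{2} + \sqrt{581} \approx 29271.0$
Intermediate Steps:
$I{\left(d \right)} = 3 + \sqrt{236 + d}$
$E = \frac{58487}{2}$ ($E = -5 + \frac{\left(-2108\right) \left(-111\right)}{8} = -5 + \frac{1}{8} \cdot 233988 = -5 + \frac{58497}{2} = \frac{58487}{2} \approx 29244.0$)
$I{\left(345 \right)} + E = \left(3 + \sqrt{236 + 345}\right) + \frac{58487}{2} = \left(3 + \sqrt{581}\right) + \frac{58487}{2} = \frac{58493}{2} + \sqrt{581}$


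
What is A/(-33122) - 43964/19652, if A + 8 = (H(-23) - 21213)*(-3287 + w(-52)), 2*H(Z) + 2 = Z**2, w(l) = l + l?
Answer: -698764636913/325456772 ≈ -2147.0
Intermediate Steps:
w(l) = 2*l
H(Z) = -1 + Z**2/2
A = 142079493/2 (A = -8 + ((-1 + (1/2)*(-23)**2) - 21213)*(-3287 + 2*(-52)) = -8 + ((-1 + (1/2)*529) - 21213)*(-3287 - 104) = -8 + ((-1 + 529/2) - 21213)*(-3391) = -8 + (527/2 - 21213)*(-3391) = -8 - 41899/2*(-3391) = -8 + 142079509/2 = 142079493/2 ≈ 7.1040e+7)
A/(-33122) - 43964/19652 = (142079493/2)/(-33122) - 43964/19652 = (142079493/2)*(-1/33122) - 43964*1/19652 = -142079493/66244 - 10991/4913 = -698764636913/325456772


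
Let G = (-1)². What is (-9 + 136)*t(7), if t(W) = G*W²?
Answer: 6223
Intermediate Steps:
G = 1
t(W) = W² (t(W) = 1*W² = W²)
(-9 + 136)*t(7) = (-9 + 136)*7² = 127*49 = 6223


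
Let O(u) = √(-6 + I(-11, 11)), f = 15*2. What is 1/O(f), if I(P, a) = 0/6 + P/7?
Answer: -I*√371/53 ≈ -0.36342*I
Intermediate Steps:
I(P, a) = P/7 (I(P, a) = 0*(⅙) + P*(⅐) = 0 + P/7 = P/7)
f = 30
O(u) = I*√371/7 (O(u) = √(-6 + (⅐)*(-11)) = √(-6 - 11/7) = √(-53/7) = I*√371/7)
1/O(f) = 1/(I*√371/7) = -I*√371/53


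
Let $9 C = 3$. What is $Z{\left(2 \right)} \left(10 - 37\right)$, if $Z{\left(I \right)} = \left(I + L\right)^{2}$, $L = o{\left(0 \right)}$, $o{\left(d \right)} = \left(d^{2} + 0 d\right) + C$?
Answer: $-147$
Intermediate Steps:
$C = \frac{1}{3}$ ($C = \frac{1}{9} \cdot 3 = \frac{1}{3} \approx 0.33333$)
$o{\left(d \right)} = \frac{1}{3} + d^{2}$ ($o{\left(d \right)} = \left(d^{2} + 0 d\right) + \frac{1}{3} = \left(d^{2} + 0\right) + \frac{1}{3} = d^{2} + \frac{1}{3} = \frac{1}{3} + d^{2}$)
$L = \frac{1}{3}$ ($L = \frac{1}{3} + 0^{2} = \frac{1}{3} + 0 = \frac{1}{3} \approx 0.33333$)
$Z{\left(I \right)} = \left(\frac{1}{3} + I\right)^{2}$ ($Z{\left(I \right)} = \left(I + \frac{1}{3}\right)^{2} = \left(\frac{1}{3} + I\right)^{2}$)
$Z{\left(2 \right)} \left(10 - 37\right) = \frac{\left(1 + 3 \cdot 2\right)^{2}}{9} \left(10 - 37\right) = \frac{\left(1 + 6\right)^{2}}{9} \left(10 - 37\right) = \frac{7^{2}}{9} \left(-27\right) = \frac{1}{9} \cdot 49 \left(-27\right) = \frac{49}{9} \left(-27\right) = -147$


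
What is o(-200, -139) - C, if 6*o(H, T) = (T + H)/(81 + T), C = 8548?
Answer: -991455/116 ≈ -8547.0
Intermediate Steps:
o(H, T) = (H + T)/(6*(81 + T)) (o(H, T) = ((T + H)/(81 + T))/6 = ((H + T)/(81 + T))/6 = (H + T)/(6*(81 + T)))
o(-200, -139) - C = (-200 - 139)/(6*(81 - 139)) - 1*8548 = (⅙)*(-339)/(-58) - 8548 = (⅙)*(-1/58)*(-339) - 8548 = 113/116 - 8548 = -991455/116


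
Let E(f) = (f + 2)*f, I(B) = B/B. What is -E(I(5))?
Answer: -3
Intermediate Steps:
I(B) = 1
E(f) = f*(2 + f) (E(f) = (2 + f)*f = f*(2 + f))
-E(I(5)) = -(2 + 1) = -3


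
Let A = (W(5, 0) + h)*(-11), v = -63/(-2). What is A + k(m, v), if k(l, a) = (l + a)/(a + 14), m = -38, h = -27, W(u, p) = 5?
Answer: 1693/7 ≈ 241.86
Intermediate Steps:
v = 63/2 (v = -63*(-½) = 63/2 ≈ 31.500)
k(l, a) = (a + l)/(14 + a)
A = 242 (A = (5 - 27)*(-11) = -22*(-11) = 242)
A + k(m, v) = 242 + (63/2 - 38)/(14 + 63/2) = 242 - 13/2/(91/2) = 242 + (2/91)*(-13/2) = 242 - ⅐ = 1693/7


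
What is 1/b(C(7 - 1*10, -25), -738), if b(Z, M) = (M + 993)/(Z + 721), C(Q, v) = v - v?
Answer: 721/255 ≈ 2.8274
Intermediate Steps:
C(Q, v) = 0
b(Z, M) = (993 + M)/(721 + Z)
1/b(C(7 - 1*10, -25), -738) = 1/((993 - 738)/(721 + 0)) = 1/(255/721) = 721/255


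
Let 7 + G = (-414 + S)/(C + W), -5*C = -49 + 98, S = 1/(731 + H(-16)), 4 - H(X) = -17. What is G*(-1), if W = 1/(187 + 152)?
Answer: -440285281/12487712 ≈ -35.258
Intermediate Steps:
H(X) = 21 (H(X) = 4 - 1*(-17) = 4 + 17 = 21)
W = 1/339 ≈ 0.0029499
S = 1/752 (S = 1/(731 + 21) = 1/752 ≈ 0.0013298)
C = -49/5 (C = -(-49 + 98)/5 = -⅕*49 = -49/5 ≈ -9.8000)
G = 440285281/12487712 (G = -7 + (-414 + 1/752)/(-49/5 + 1/339) = -7 - 311327/(752*(-16606/1695)) = -7 - 311327/752*(-1695/16606) = -7 + 527699265/12487712 = 440285281/12487712 ≈ 35.258)
G*(-1) = (440285281/12487712)*(-1) = -440285281/12487712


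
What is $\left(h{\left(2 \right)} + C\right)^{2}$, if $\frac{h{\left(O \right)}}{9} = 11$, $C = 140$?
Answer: $57121$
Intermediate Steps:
$h{\left(O \right)} = 99$ ($h{\left(O \right)} = 9 \cdot 11 = 99$)
$\left(h{\left(2 \right)} + C\right)^{2} = \left(99 + 140\right)^{2} = 239^{2} = 57121$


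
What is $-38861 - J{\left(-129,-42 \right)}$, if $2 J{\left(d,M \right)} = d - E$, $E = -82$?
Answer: $- \frac{77675}{2} \approx -38838.0$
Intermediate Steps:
$J{\left(d,M \right)} = 41 + \frac{d}{2}$ ($J{\left(d,M \right)} = \frac{d - -82}{2} = \frac{d + 82}{2} = \frac{82 + d}{2} = 41 + \frac{d}{2}$)
$-38861 - J{\left(-129,-42 \right)} = -38861 - \left(41 + \frac{1}{2} \left(-129\right)\right) = -38861 - \left(41 - \frac{129}{2}\right) = -38861 - - \frac{47}{2} = -38861 + \frac{47}{2} = - \frac{77675}{2}$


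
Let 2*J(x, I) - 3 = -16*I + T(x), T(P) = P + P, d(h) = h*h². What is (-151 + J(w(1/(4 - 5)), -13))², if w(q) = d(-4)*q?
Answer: 1369/4 ≈ 342.25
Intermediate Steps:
d(h) = h³
T(P) = 2*P
w(q) = -64*q (w(q) = (-4)³*q = -64*q)
J(x, I) = 3/2 + x - 8*I (J(x, I) = 3/2 + (-16*I + 2*x)/2 = 3/2 + (x - 8*I) = 3/2 + x - 8*I)
(-151 + J(w(1/(4 - 5)), -13))² = (-151 + (3/2 - 64/(4 - 5) - 8*(-13)))² = (-151 + (3/2 - 64/(-1) + 104))² = (-151 + (3/2 - 64*(-1) + 104))² = (-151 + (3/2 + 64 + 104))² = (-151 + 339/2)² = (37/2)² = 1369/4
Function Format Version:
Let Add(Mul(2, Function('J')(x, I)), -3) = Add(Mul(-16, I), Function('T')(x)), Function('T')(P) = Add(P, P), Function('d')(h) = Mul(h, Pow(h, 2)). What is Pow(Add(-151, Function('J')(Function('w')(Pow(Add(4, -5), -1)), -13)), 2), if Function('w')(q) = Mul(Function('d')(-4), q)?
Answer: Rational(1369, 4) ≈ 342.25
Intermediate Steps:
Function('d')(h) = Pow(h, 3)
Function('T')(P) = Mul(2, P)
Function('w')(q) = Mul(-64, q) (Function('w')(q) = Mul(Pow(-4, 3), q) = Mul(-64, q))
Function('J')(x, I) = Add(Rational(3, 2), x, Mul(-8, I)) (Function('J')(x, I) = Add(Rational(3, 2), Mul(Rational(1, 2), Add(Mul(-16, I), Mul(2, x)))) = Add(Rational(3, 2), Add(x, Mul(-8, I))) = Add(Rational(3, 2), x, Mul(-8, I)))
Pow(Add(-151, Function('J')(Function('w')(Pow(Add(4, -5), -1)), -13)), 2) = Pow(Add(-151, Add(Rational(3, 2), Mul(-64, Pow(Add(4, -5), -1)), Mul(-8, -13))), 2) = Pow(Add(-151, Add(Rational(3, 2), Mul(-64, Pow(-1, -1)), 104)), 2) = Pow(Add(-151, Add(Rational(3, 2), Mul(-64, -1), 104)), 2) = Pow(Add(-151, Add(Rational(3, 2), 64, 104)), 2) = Pow(Add(-151, Rational(339, 2)), 2) = Pow(Rational(37, 2), 2) = Rational(1369, 4)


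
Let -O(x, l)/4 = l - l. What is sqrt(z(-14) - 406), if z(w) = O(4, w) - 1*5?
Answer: I*sqrt(411) ≈ 20.273*I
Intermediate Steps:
O(x, l) = 0 (O(x, l) = -4*(l - l) = -4*0 = 0)
z(w) = -5 (z(w) = 0 - 1*5 = 0 - 5 = -5)
sqrt(z(-14) - 406) = sqrt(-5 - 406) = sqrt(-411) = I*sqrt(411)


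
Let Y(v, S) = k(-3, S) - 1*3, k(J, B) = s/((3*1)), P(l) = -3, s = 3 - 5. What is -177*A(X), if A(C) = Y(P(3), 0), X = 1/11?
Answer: 649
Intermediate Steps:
s = -2
X = 1/11 ≈ 0.090909
k(J, B) = -2/3 (k(J, B) = -2/(3*1) = -2/3)
Y(v, S) = -11/3 (Y(v, S) = -2/3 - 1*3 = -2/3 - 3 = -11/3)
A(C) = -11/3
-177*A(X) = -177*(-11/3) = 649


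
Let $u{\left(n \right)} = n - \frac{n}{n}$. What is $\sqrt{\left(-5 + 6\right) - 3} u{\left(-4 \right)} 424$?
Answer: $- 2120 i \sqrt{2} \approx - 2998.1 i$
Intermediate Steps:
$u{\left(n \right)} = -1 + n$ ($u{\left(n \right)} = n - 1 = -1 + n$)
$\sqrt{\left(-5 + 6\right) - 3} u{\left(-4 \right)} 424 = \sqrt{\left(-5 + 6\right) - 3} \left(-1 - 4\right) 424 = \sqrt{1 - 3} \left(-5\right) 424 = \sqrt{-2} \left(-5\right) 424 = i \sqrt{2} \left(-5\right) 424 = - 5 i \sqrt{2} \cdot 424 = - 2120 i \sqrt{2}$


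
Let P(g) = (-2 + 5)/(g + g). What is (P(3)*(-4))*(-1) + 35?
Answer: 37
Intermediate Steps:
P(g) = 3/(2*g) (P(g) = 3/((2*g)) = 3*(1/(2*g)) = 3/(2*g))
(P(3)*(-4))*(-1) + 35 = (((3/2)/3)*(-4))*(-1) + 35 = (((3/2)*(⅓))*(-4))*(-1) + 35 = ((½)*(-4))*(-1) + 35 = -2*(-1) + 35 = 2 + 35 = 37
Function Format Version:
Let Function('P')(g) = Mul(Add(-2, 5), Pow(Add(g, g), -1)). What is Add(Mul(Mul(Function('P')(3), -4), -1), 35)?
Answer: 37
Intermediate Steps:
Function('P')(g) = Mul(Rational(3, 2), Pow(g, -1)) (Function('P')(g) = Mul(3, Pow(Mul(2, g), -1)) = Mul(3, Mul(Rational(1, 2), Pow(g, -1))) = Mul(Rational(3, 2), Pow(g, -1)))
Add(Mul(Mul(Function('P')(3), -4), -1), 35) = Add(Mul(Mul(Mul(Rational(3, 2), Pow(3, -1)), -4), -1), 35) = Add(Mul(Mul(Mul(Rational(3, 2), Rational(1, 3)), -4), -1), 35) = Add(Mul(Mul(Rational(1, 2), -4), -1), 35) = Add(Mul(-2, -1), 35) = Add(2, 35) = 37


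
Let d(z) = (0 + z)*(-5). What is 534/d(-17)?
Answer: 534/85 ≈ 6.2824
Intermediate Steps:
d(z) = -5*z (d(z) = z*(-5) = -5*z)
534/d(-17) = 534/((-5*(-17))) = 534/85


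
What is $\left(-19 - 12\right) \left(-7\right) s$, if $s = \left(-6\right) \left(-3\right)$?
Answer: $3906$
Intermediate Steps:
$s = 18$
$\left(-19 - 12\right) \left(-7\right) s = \left(-19 - 12\right) \left(-7\right) 18 = \left(-31\right) \left(-7\right) 18 = 217 \cdot 18 = 3906$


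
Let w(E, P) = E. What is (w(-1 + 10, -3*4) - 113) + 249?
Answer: 145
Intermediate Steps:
(w(-1 + 10, -3*4) - 113) + 249 = ((-1 + 10) - 113) + 249 = (9 - 113) + 249 = -104 + 249 = 145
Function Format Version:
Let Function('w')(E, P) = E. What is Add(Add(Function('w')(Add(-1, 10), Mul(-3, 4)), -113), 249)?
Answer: 145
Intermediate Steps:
Add(Add(Function('w')(Add(-1, 10), Mul(-3, 4)), -113), 249) = Add(Add(Add(-1, 10), -113), 249) = Add(Add(9, -113), 249) = Add(-104, 249) = 145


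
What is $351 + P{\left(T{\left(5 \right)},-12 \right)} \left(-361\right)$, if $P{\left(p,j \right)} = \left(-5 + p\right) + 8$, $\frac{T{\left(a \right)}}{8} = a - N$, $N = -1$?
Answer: $-18060$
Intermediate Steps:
$T{\left(a \right)} = 8 + 8 a$ ($T{\left(a \right)} = 8 \left(a - -1\right) = 8 \left(a + 1\right) = 8 \left(1 + a\right) = 8 + 8 a$)
$P{\left(p,j \right)} = 3 + p$
$351 + P{\left(T{\left(5 \right)},-12 \right)} \left(-361\right) = 351 + \left(3 + \left(8 + 8 \cdot 5\right)\right) \left(-361\right) = 351 + \left(3 + \left(8 + 40\right)\right) \left(-361\right) = 351 + \left(3 + 48\right) \left(-361\right) = 351 + 51 \left(-361\right) = 351 - 18411 = -18060$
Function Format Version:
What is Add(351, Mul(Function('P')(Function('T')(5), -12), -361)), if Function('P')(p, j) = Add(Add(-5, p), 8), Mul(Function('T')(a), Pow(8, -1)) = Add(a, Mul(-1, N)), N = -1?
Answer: -18060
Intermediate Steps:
Function('T')(a) = Add(8, Mul(8, a)) (Function('T')(a) = Mul(8, Add(a, Mul(-1, -1))) = Mul(8, Add(a, 1)) = Mul(8, Add(1, a)) = Add(8, Mul(8, a)))
Function('P')(p, j) = Add(3, p)
Add(351, Mul(Function('P')(Function('T')(5), -12), -361)) = Add(351, Mul(Add(3, Add(8, Mul(8, 5))), -361)) = Add(351, Mul(Add(3, Add(8, 40)), -361)) = Add(351, Mul(Add(3, 48), -361)) = Add(351, Mul(51, -361)) = Add(351, -18411) = -18060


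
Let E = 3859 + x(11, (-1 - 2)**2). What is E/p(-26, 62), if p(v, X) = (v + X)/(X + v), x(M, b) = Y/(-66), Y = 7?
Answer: 254687/66 ≈ 3858.9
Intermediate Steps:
x(M, b) = -7/66 (x(M, b) = 7/(-66) = 7*(-1/66) = -7/66)
p(v, X) = 1 (p(v, X) = (X + v)/(X + v) = 1)
E = 254687/66 (E = 3859 - 7/66 = 254687/66 ≈ 3858.9)
E/p(-26, 62) = (254687/66)/1 = (254687/66)*1 = 254687/66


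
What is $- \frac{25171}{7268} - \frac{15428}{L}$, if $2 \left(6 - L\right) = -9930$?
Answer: $- \frac{237255745}{36129228} \approx -6.5669$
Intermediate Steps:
$L = 4971$ ($L = 6 - -4965 = 6 + 4965 = 4971$)
$- \frac{25171}{7268} - \frac{15428}{L} = - \frac{25171}{7268} - \frac{15428}{4971} = - \frac{237255745}{36129228}$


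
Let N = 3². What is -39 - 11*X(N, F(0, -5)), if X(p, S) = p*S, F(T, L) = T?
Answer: -39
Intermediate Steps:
N = 9
X(p, S) = S*p
-39 - 11*X(N, F(0, -5)) = -39 - 0*9 = -39 - 11*0 = -39 + 0 = -39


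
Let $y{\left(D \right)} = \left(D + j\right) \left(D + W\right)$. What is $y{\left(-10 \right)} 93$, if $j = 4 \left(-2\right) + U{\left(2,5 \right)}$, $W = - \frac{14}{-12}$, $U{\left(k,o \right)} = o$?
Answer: $\frac{21359}{2} \approx 10680.0$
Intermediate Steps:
$W = \frac{7}{6}$ ($W = \left(-14\right) \left(- \frac{1}{12}\right) = \frac{7}{6} \approx 1.1667$)
$j = -3$ ($j = 4 \left(-2\right) + 5 = -8 + 5 = -3$)
$y{\left(D \right)} = \left(-3 + D\right) \left(\frac{7}{6} + D\right)$ ($y{\left(D \right)} = \left(D - 3\right) \left(D + \frac{7}{6}\right) = \left(-3 + D\right) \left(\frac{7}{6} + D\right)$)
$y{\left(-10 \right)} 93 = \left(- \frac{7}{2} + \left(-10\right)^{2} - - \frac{55}{3}\right) 93 = \left(- \frac{7}{2} + 100 + \frac{55}{3}\right) 93 = \frac{689}{6} \cdot 93 = \frac{21359}{2}$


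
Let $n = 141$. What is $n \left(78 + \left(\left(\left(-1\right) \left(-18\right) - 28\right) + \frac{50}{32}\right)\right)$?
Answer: $\frac{156933}{16} \approx 9808.3$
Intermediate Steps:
$n \left(78 + \left(\left(\left(-1\right) \left(-18\right) - 28\right) + \frac{50}{32}\right)\right) = 141 \left(78 + \left(\left(\left(-1\right) \left(-18\right) - 28\right) + \frac{50}{32}\right)\right) = 141 \left(78 + \left(\left(18 - 28\right) + 50 \cdot \frac{1}{32}\right)\right) = 141 \left(78 + \left(-10 + \frac{25}{16}\right)\right) = 141 \left(78 - \frac{135}{16}\right) = 141 \cdot \frac{1113}{16} = \frac{156933}{16}$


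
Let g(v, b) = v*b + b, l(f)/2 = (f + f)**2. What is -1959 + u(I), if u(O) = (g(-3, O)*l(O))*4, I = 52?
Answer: -9000871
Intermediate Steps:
l(f) = 8*f**2 (l(f) = 2*(f + f)**2 = 2*(2*f)**2 = 2*(4*f**2) = 8*f**2)
g(v, b) = b + b*v (g(v, b) = b*v + b = b + b*v)
u(O) = -64*O**3 (u(O) = ((O*(1 - 3))*(8*O**2))*4 = ((O*(-2))*(8*O**2))*4 = ((-2*O)*(8*O**2))*4 = -16*O**3*4 = -64*O**3)
-1959 + u(I) = -1959 - 64*52**3 = -1959 - 64*140608 = -1959 - 8998912 = -9000871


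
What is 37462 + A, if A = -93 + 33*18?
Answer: 37963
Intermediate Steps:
A = 501 (A = -93 + 594 = 501)
37462 + A = 37462 + 501 = 37963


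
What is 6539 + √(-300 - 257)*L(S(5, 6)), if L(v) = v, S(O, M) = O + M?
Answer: 6539 + 11*I*√557 ≈ 6539.0 + 259.61*I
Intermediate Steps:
S(O, M) = M + O
6539 + √(-300 - 257)*L(S(5, 6)) = 6539 + √(-300 - 257)*(6 + 5) = 6539 + √(-557)*11 = 6539 + (I*√557)*11 = 6539 + 11*I*√557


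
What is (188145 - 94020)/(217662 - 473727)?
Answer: -6275/17071 ≈ -0.36758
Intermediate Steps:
(188145 - 94020)/(217662 - 473727) = 94125/(-256065) = 94125*(-1/256065) = -6275/17071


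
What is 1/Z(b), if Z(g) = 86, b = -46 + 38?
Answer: 1/86 ≈ 0.011628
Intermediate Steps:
b = -8
1/Z(b) = 1/86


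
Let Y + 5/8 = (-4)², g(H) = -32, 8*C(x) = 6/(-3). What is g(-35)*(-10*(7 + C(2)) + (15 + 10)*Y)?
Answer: -10140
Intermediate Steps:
C(x) = -¼ (C(x) = (6/(-3))/8 = (6*(-⅓))/8 = (⅛)*(-2) = -¼)
Y = 123/8 (Y = -5/8 + (-4)² = -5/8 + 16 = 123/8 ≈ 15.375)
g(-35)*(-10*(7 + C(2)) + (15 + 10)*Y) = -32*(-10*(7 - ¼) + (15 + 10)*(123/8)) = -32*(-10*27/4 + 25*(123/8)) = -32*(-135/2 + 3075/8) = -32*2535/8 = -10140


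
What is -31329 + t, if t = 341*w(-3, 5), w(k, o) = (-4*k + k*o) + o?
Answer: -30647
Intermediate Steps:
w(k, o) = o - 4*k + k*o
t = 682 (t = 341*(5 - 4*(-3) - 3*5) = 341*(5 + 12 - 15) = 341*2 = 682)
-31329 + t = -31329 + 682 = -30647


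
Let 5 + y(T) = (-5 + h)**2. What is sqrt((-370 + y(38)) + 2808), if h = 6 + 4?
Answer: sqrt(2458) ≈ 49.578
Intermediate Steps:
h = 10
y(T) = 20 (y(T) = -5 + (-5 + 10)**2 = -5 + 5**2 = -5 + 25 = 20)
sqrt((-370 + y(38)) + 2808) = sqrt((-370 + 20) + 2808) = sqrt(-350 + 2808) = sqrt(2458)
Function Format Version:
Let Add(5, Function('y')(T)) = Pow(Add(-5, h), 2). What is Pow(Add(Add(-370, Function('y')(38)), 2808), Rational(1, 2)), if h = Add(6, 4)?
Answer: Pow(2458, Rational(1, 2)) ≈ 49.578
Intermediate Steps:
h = 10
Function('y')(T) = 20 (Function('y')(T) = Add(-5, Pow(Add(-5, 10), 2)) = Add(-5, Pow(5, 2)) = Add(-5, 25) = 20)
Pow(Add(Add(-370, Function('y')(38)), 2808), Rational(1, 2)) = Pow(Add(Add(-370, 20), 2808), Rational(1, 2)) = Pow(Add(-350, 2808), Rational(1, 2)) = Pow(2458, Rational(1, 2))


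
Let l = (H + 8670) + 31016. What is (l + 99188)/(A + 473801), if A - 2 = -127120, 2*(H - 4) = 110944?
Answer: 194350/346683 ≈ 0.56060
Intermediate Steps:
H = 55476 (H = 4 + (½)*110944 = 4 + 55472 = 55476)
l = 95162 (l = (55476 + 8670) + 31016 = 64146 + 31016 = 95162)
A = -127118 (A = 2 - 127120 = -127118)
(l + 99188)/(A + 473801) = (95162 + 99188)/(-127118 + 473801) = 194350/346683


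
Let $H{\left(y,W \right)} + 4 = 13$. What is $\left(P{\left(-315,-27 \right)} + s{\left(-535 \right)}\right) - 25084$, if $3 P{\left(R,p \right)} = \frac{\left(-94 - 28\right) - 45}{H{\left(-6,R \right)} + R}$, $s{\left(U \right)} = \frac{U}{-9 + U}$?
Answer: $- \frac{368416675}{14688} \approx -25083.0$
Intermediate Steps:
$s{\left(U \right)} = \frac{U}{-9 + U}$
$H{\left(y,W \right)} = 9$ ($H{\left(y,W \right)} = -4 + 13 = 9$)
$P{\left(R,p \right)} = - \frac{167}{3 \left(9 + R\right)}$ ($P{\left(R,p \right)} = \frac{\left(\left(-94 - 28\right) - 45\right) \frac{1}{9 + R}}{3} = \frac{\left(-122 - 45\right) \frac{1}{9 + R}}{3} = \frac{\left(-167\right) \frac{1}{9 + R}}{3} = - \frac{167}{3 \left(9 + R\right)}$)
$\left(P{\left(-315,-27 \right)} + s{\left(-535 \right)}\right) - 25084 = \left(- \frac{167}{27 + 3 \left(-315\right)} - \frac{535}{-9 - 535}\right) - 25084 = \left(- \frac{167}{27 - 945} - \frac{535}{-544}\right) - 25084 = \left(- \frac{167}{-918} - - \frac{535}{544}\right) - 25084 = \left(\left(-167\right) \left(- \frac{1}{918}\right) + \frac{535}{544}\right) - 25084 = \left(\frac{167}{918} + \frac{535}{544}\right) - 25084 = \frac{17117}{14688} - 25084 = - \frac{368416675}{14688}$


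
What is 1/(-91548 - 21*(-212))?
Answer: -1/87096 ≈ -1.1482e-5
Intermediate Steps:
1/(-91548 - 21*(-212)) = 1/(-91548 + 4452) = 1/(-87096) = -1/87096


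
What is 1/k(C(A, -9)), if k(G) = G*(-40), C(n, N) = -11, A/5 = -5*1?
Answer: 1/440 ≈ 0.0022727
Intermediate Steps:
A = -25 (A = 5*(-5*1) = 5*(-5) = -25)
k(G) = -40*G
1/k(C(A, -9)) = 1/(-40*(-11)) = 1/440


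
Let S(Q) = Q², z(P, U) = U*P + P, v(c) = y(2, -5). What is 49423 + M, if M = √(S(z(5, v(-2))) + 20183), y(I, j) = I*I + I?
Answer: 49423 + 4*√1338 ≈ 49569.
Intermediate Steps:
y(I, j) = I + I² (y(I, j) = I² + I = I + I²)
v(c) = 6 (v(c) = 2*(1 + 2) = 2*3 = 6)
z(P, U) = P + P*U (z(P, U) = P*U + P = P + P*U)
M = 4*√1338 (M = √((5*(1 + 6))² + 20183) = √((5*7)² + 20183) = √(35² + 20183) = √(1225 + 20183) = √21408 = 4*√1338 ≈ 146.31)
49423 + M = 49423 + 4*√1338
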